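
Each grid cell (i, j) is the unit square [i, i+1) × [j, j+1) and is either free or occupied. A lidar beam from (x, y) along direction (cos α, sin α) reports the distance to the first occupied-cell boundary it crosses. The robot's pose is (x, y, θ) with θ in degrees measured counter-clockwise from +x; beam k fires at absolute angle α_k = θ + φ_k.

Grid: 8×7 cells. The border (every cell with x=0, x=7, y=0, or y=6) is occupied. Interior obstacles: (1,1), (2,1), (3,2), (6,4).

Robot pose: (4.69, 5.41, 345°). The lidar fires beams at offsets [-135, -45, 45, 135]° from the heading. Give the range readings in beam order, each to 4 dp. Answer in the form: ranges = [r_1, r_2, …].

beam 1: φ=-135°, α=210°
  dir = (cos 210°, sin 210°) = (-0.8660, -0.5000); from cell (4,5)
  next x-line at t=0.7967, next y-line at t=0.8200; Δt_x=1.1547, Δt_y=2.0000
    x: enter (3,5) at t=0.7967
    y: enter (3,4) at t=0.8200
    x: enter (2,4) at t=1.9514
    y: enter (2,3) at t=2.8200
    x: enter (1,3) at t=3.1061
    x: enter (0,3) at t=4.2608 ← occupied
  → r_1 = 4.2608
beam 2: φ=-45°, α=300°
  dir = (cos 300°, sin 300°) = (0.5000, -0.8660); from cell (4,5)
  next x-line at t=0.6200, next y-line at t=0.4734; Δt_x=2.0000, Δt_y=1.1547
    y: enter (4,4) at t=0.4734
    x: enter (5,4) at t=0.6200
    y: enter (5,3) at t=1.6281
    x: enter (6,3) at t=2.6200
    y: enter (6,2) at t=2.7828
    y: enter (6,1) at t=3.9375
    x: enter (7,1) at t=4.6200 ← occupied
  → r_2 = 4.6200
beam 3: φ=45°, α=30°
  dir = (cos 30°, sin 30°) = (0.8660, 0.5000); from cell (4,5)
  next x-line at t=0.3580, next y-line at t=1.1800; Δt_x=1.1547, Δt_y=2.0000
    x: enter (5,5) at t=0.3580
    y: enter (5,6) at t=1.1800 ← occupied
  → r_3 = 1.1800
beam 4: φ=135°, α=120°
  dir = (cos 120°, sin 120°) = (-0.5000, 0.8660); from cell (4,5)
  next x-line at t=1.3800, next y-line at t=0.6813; Δt_x=2.0000, Δt_y=1.1547
    y: enter (4,6) at t=0.6813 ← occupied
  → r_4 = 0.6813

ranges = [4.2608, 4.6200, 1.1800, 0.6813]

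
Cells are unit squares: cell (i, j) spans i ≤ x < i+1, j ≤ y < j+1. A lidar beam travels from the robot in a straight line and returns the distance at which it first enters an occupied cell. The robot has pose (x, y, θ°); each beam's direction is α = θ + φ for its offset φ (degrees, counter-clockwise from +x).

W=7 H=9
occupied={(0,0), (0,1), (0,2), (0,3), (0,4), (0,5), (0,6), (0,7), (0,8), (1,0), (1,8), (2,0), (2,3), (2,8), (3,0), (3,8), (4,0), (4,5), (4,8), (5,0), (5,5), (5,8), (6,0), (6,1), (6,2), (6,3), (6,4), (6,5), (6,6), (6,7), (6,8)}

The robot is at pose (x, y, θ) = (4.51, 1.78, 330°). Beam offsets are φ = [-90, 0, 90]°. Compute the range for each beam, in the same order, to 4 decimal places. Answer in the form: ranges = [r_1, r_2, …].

ranges = [0.9007, 1.5600, 2.9800]

beam 1: φ=-90°, α=240°
  direction (-0.5000, -0.8660); cell (4,1); t to first gridline: x 1.0200, y 0.9007 (then +2.0000 / +1.1547)
    (4,0) via y @ 0.9007  # hit
  → r_1 = 0.9007
beam 2: φ=0°, α=330°
  direction (0.8660, -0.5000); cell (4,1); t to first gridline: x 0.5658, y 1.5600 (then +1.1547 / +2.0000)
    (5,1) via x @ 0.5658
    (5,0) via y @ 1.5600  # hit
  → r_2 = 1.5600
beam 3: φ=90°, α=60°
  direction (0.5000, 0.8660); cell (4,1); t to first gridline: x 0.9800, y 0.2540 (then +2.0000 / +1.1547)
    (4,2) via y @ 0.2540
    (5,2) via x @ 0.9800
    (5,3) via y @ 1.4087
    (5,4) via y @ 2.5634
    (6,4) via x @ 2.9800  # hit
  → r_3 = 2.9800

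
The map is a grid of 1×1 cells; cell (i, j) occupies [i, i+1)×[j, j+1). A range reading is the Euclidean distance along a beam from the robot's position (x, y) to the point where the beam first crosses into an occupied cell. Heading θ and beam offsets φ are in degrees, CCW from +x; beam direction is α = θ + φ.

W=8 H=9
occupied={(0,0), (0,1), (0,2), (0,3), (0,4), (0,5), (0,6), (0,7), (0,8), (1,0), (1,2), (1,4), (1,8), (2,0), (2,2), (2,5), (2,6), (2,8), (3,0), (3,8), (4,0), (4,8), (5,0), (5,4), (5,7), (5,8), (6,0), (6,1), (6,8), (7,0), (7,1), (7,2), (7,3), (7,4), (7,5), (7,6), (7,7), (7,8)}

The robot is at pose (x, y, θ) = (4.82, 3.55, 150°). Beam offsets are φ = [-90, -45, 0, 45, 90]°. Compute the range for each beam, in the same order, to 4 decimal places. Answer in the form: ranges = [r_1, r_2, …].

ranges = [0.5196, 4.6070, 2.9000, 2.1250, 2.9445]

beam 1: φ=-90°, α=60°
  direction (0.5000, 0.8660); cell (4,3); t to first gridline: x 0.3600, y 0.5196 (then +2.0000 / +1.1547)
    (5,3) via x @ 0.3600
    (5,4) via y @ 0.5196  # hit
  → r_1 = 0.5196
beam 2: φ=-45°, α=105°
  direction (-0.2588, 0.9659); cell (4,3); t to first gridline: x 3.1682, y 0.4659 (then +3.8637 / +1.0353)
    (4,4) via y @ 0.4659
    (4,5) via y @ 1.5012
    (4,6) via y @ 2.5364
    (3,6) via x @ 3.1682
    (3,7) via y @ 3.5717
    (3,8) via y @ 4.6070  # hit
  → r_2 = 4.6070
beam 3: φ=0°, α=150°
  direction (-0.8660, 0.5000); cell (4,3); t to first gridline: x 0.9469, y 0.9000 (then +1.1547 / +2.0000)
    (4,4) via y @ 0.9000
    (3,4) via x @ 0.9469
    (2,4) via x @ 2.1016
    (2,5) via y @ 2.9000  # hit
  → r_3 = 2.9000
beam 4: φ=45°, α=195°
  direction (-0.9659, -0.2588); cell (4,3); t to first gridline: x 0.8489, y 2.1250 (then +1.0353 / +3.8637)
    (3,3) via x @ 0.8489
    (2,3) via x @ 1.8842
    (2,2) via y @ 2.1250  # hit
  → r_4 = 2.1250
beam 5: φ=90°, α=240°
  direction (-0.5000, -0.8660); cell (4,3); t to first gridline: x 1.6400, y 0.6351 (then +2.0000 / +1.1547)
    (4,2) via y @ 0.6351
    (3,2) via x @ 1.6400
    (3,1) via y @ 1.7898
    (3,0) via y @ 2.9445  # hit
  → r_5 = 2.9445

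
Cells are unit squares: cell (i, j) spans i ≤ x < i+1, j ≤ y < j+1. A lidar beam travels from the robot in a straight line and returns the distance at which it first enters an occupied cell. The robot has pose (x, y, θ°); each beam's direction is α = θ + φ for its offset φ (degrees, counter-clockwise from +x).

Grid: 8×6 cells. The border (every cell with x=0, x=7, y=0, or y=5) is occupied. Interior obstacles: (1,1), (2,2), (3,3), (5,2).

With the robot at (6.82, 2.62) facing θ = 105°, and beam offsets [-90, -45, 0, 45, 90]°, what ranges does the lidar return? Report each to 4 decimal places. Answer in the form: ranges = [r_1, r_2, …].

beam 1: φ=-90°, α=15°
  cosα=0.9659 sinα=0.2588 | (6,2) | tMaxX 0.1863 tMaxY 1.4682 | tΔX 1.0353 tΔY 3.8637
    t=0.1863 [x] (7,2) — stop
  → r_1 = 0.1863
beam 2: φ=-45°, α=60°
  cosα=0.5000 sinα=0.8660 | (6,2) | tMaxX 0.3600 tMaxY 0.4388 | tΔX 2.0000 tΔY 1.1547
    t=0.3600 [x] (7,2) — stop
  → r_2 = 0.3600
beam 3: φ=0°, α=105°
  cosα=-0.2588 sinα=0.9659 | (6,2) | tMaxX 3.1682 tMaxY 0.3934 | tΔX 3.8637 tΔY 1.0353
    t=0.3934 [y] (6,3)
    t=1.4287 [y] (6,4)
    t=2.4640 [y] (6,5) — stop
  → r_3 = 2.4640
beam 4: φ=45°, α=150°
  cosα=-0.8660 sinα=0.5000 | (6,2) | tMaxX 0.9469 tMaxY 0.7600 | tΔX 1.1547 tΔY 2.0000
    t=0.7600 [y] (6,3)
    t=0.9469 [x] (5,3)
    t=2.1016 [x] (4,3)
    t=2.7600 [y] (4,4)
    t=3.2563 [x] (3,4)
    t=4.4110 [x] (2,4)
    t=4.7600 [y] (2,5) — stop
  → r_4 = 4.7600
beam 5: φ=90°, α=195°
  cosα=-0.9659 sinα=-0.2588 | (6,2) | tMaxX 0.8489 tMaxY 2.3955 | tΔX 1.0353 tΔY 3.8637
    t=0.8489 [x] (5,2) — stop
  → r_5 = 0.8489

ranges = [0.1863, 0.3600, 2.4640, 4.7600, 0.8489]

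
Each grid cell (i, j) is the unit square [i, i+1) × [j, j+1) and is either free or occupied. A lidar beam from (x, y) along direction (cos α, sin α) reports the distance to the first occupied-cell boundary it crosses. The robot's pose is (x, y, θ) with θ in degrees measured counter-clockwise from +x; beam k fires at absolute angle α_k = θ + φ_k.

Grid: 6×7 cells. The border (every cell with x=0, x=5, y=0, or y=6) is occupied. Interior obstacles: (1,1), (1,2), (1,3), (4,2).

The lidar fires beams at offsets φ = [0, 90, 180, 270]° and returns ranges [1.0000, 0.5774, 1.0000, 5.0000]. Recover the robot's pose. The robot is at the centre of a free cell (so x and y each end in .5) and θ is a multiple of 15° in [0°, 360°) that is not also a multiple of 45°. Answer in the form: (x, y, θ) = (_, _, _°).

Enumerate (i+0.5, j+0.5, θ) over the 16 free cells and 16 admissible headings. For each, cast all 4 beams and compare to the given ranges.
  (2.5, 1.5, 30°): beam 1 = 1.7321 ≠ 1.0000 ✗
  (2.5, 3.5, 345°): beam 1 = 1.9319 ≠ 1.0000 ✗
  (3.5, 1.5, 345°): beam 1 = 1.5529 ≠ 1.0000 ✗
  (2.5, 2.5, 210°): beam 1 = 0.5774 ≠ 1.0000 ✗
  …
  (3.5, 1.5, 210°): r_1=1.0000, r_2=0.5774, r_3=1.0000, r_4=5.0000 — all match ✓
Unique over the lattice → pose = (3.5, 1.5, 210°).

(x, y, θ) = (3.5, 1.5, 210°)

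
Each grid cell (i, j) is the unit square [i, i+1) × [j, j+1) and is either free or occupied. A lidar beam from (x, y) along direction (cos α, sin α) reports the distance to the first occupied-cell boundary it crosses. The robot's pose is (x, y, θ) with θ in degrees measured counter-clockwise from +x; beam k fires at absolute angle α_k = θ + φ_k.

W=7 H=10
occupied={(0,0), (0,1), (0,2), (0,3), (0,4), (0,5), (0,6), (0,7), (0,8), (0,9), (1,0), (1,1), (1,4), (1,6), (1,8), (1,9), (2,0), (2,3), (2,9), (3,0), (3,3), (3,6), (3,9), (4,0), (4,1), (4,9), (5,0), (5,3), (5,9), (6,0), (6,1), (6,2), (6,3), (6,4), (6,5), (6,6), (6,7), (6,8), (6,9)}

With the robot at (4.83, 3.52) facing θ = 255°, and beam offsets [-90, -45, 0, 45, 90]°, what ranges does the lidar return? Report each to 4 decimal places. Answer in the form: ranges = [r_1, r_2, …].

ranges = [0.8593, 0.9584, 1.5736, 0.3400, 0.1760]

beam 1: φ=-90°, α=165°
  cosα=-0.9659 sinα=0.2588 | (4,3) | tMaxX 0.8593 tMaxY 1.8546 | tΔX 1.0353 tΔY 3.8637
    t=0.8593 [x] (3,3) — stop
  → r_1 = 0.8593
beam 2: φ=-45°, α=210°
  cosα=-0.8660 sinα=-0.5000 | (4,3) | tMaxX 0.9584 tMaxY 1.0400 | tΔX 1.1547 tΔY 2.0000
    t=0.9584 [x] (3,3) — stop
  → r_2 = 0.9584
beam 3: φ=0°, α=255°
  cosα=-0.2588 sinα=-0.9659 | (4,3) | tMaxX 3.2069 tMaxY 0.5383 | tΔX 3.8637 tΔY 1.0353
    t=0.5383 [y] (4,2)
    t=1.5736 [y] (4,1) — stop
  → r_3 = 1.5736
beam 4: φ=45°, α=300°
  cosα=0.5000 sinα=-0.8660 | (4,3) | tMaxX 0.3400 tMaxY 0.6004 | tΔX 2.0000 tΔY 1.1547
    t=0.3400 [x] (5,3) — stop
  → r_4 = 0.3400
beam 5: φ=90°, α=345°
  cosα=0.9659 sinα=-0.2588 | (4,3) | tMaxX 0.1760 tMaxY 2.0091 | tΔX 1.0353 tΔY 3.8637
    t=0.1760 [x] (5,3) — stop
  → r_5 = 0.1760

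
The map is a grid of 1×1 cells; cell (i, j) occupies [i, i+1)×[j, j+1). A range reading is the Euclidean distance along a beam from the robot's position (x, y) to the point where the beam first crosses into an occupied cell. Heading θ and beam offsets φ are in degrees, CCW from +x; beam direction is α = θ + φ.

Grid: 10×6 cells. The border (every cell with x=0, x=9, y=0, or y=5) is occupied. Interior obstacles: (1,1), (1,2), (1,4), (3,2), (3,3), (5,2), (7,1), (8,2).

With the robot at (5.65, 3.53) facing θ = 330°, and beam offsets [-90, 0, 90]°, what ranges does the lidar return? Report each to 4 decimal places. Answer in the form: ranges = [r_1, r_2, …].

ranges = [0.6120, 2.7135, 1.6974]

beam 1: φ=-90°, α=240°
  direction (-0.5000, -0.8660); cell (5,3); t to first gridline: x 1.3000, y 0.6120 (then +2.0000 / +1.1547)
    (5,2) via y @ 0.6120  # hit
  → r_1 = 0.6120
beam 2: φ=0°, α=330°
  direction (0.8660, -0.5000); cell (5,3); t to first gridline: x 0.4041, y 1.0600 (then +1.1547 / +2.0000)
    (6,3) via x @ 0.4041
    (6,2) via y @ 1.0600
    (7,2) via x @ 1.5588
    (8,2) via x @ 2.7135  # hit
  → r_2 = 2.7135
beam 3: φ=90°, α=60°
  direction (0.5000, 0.8660); cell (5,3); t to first gridline: x 0.7000, y 0.5427 (then +2.0000 / +1.1547)
    (5,4) via y @ 0.5427
    (6,4) via x @ 0.7000
    (6,5) via y @ 1.6974  # hit
  → r_3 = 1.6974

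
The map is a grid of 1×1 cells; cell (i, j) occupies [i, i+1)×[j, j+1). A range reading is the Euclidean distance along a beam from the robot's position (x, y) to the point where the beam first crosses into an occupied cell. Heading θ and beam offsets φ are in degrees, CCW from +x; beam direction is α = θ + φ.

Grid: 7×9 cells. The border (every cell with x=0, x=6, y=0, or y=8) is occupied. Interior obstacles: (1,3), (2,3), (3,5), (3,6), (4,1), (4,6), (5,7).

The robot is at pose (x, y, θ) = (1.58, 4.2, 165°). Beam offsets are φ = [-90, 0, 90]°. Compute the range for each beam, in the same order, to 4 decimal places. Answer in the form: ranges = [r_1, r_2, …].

ranges = [3.9340, 0.6005, 0.2071]

beam 1: φ=-90°, α=75°
  cosα=0.2588 sinα=0.9659 | (1,4) | tMaxX 1.6228 tMaxY 0.8282 | tΔX 3.8637 tΔY 1.0353
    t=0.8282 [y] (1,5)
    t=1.6228 [x] (2,5)
    t=1.8635 [y] (2,6)
    t=2.8988 [y] (2,7)
    t=3.9340 [y] (2,8) — stop
  → r_1 = 3.9340
beam 2: φ=0°, α=165°
  cosα=-0.9659 sinα=0.2588 | (1,4) | tMaxX 0.6005 tMaxY 3.0910 | tΔX 1.0353 tΔY 3.8637
    t=0.6005 [x] (0,4) — stop
  → r_2 = 0.6005
beam 3: φ=90°, α=255°
  cosα=-0.2588 sinα=-0.9659 | (1,4) | tMaxX 2.2409 tMaxY 0.2071 | tΔX 3.8637 tΔY 1.0353
    t=0.2071 [y] (1,3) — stop
  → r_3 = 0.2071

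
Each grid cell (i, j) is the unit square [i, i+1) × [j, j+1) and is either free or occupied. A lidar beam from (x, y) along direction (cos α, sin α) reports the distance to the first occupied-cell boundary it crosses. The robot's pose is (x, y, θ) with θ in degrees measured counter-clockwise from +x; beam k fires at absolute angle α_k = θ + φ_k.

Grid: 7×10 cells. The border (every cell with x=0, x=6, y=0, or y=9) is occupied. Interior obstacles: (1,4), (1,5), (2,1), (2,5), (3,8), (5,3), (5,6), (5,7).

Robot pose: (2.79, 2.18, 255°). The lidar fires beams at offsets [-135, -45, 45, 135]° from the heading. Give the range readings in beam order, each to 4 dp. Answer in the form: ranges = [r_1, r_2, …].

beam 1: φ=-135°, α=120°
  dir = (cos 120°, sin 120°) = (-0.5000, 0.8660); from cell (2,2)
  next x-line at t=1.5800, next y-line at t=0.9469; Δt_x=2.0000, Δt_y=1.1547
    y: enter (2,3) at t=0.9469
    x: enter (1,3) at t=1.5800
    y: enter (1,4) at t=2.1016 ← occupied
  → r_1 = 2.1016
beam 2: φ=-45°, α=210°
  dir = (cos 210°, sin 210°) = (-0.8660, -0.5000); from cell (2,2)
  next x-line at t=0.9122, next y-line at t=0.3600; Δt_x=1.1547, Δt_y=2.0000
    y: enter (2,1) at t=0.3600 ← occupied
  → r_2 = 0.3600
beam 3: φ=45°, α=300°
  dir = (cos 300°, sin 300°) = (0.5000, -0.8660); from cell (2,2)
  next x-line at t=0.4200, next y-line at t=0.2078; Δt_x=2.0000, Δt_y=1.1547
    y: enter (2,1) at t=0.2078 ← occupied
  → r_3 = 0.2078
beam 4: φ=135°, α=30°
  dir = (cos 30°, sin 30°) = (0.8660, 0.5000); from cell (2,2)
  next x-line at t=0.2425, next y-line at t=1.6400; Δt_x=1.1547, Δt_y=2.0000
    x: enter (3,2) at t=0.2425
    x: enter (4,2) at t=1.3972
    y: enter (4,3) at t=1.6400
    x: enter (5,3) at t=2.5519 ← occupied
  → r_4 = 2.5519

ranges = [2.1016, 0.3600, 0.2078, 2.5519]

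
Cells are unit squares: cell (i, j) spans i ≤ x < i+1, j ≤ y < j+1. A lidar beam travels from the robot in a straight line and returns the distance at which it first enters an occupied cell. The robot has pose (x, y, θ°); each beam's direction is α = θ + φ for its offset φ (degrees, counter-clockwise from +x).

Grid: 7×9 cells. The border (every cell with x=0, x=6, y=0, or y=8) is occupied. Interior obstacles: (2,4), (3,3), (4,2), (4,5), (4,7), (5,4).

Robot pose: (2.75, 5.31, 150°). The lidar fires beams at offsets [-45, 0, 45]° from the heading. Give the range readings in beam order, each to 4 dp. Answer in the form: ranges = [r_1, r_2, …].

ranges = [2.7849, 2.0207, 1.8117]

beam 1: φ=-45°, α=105°
  cosα=-0.2588 sinα=0.9659 | (2,5) | tMaxX 2.8978 tMaxY 0.7143 | tΔX 3.8637 tΔY 1.0353
    t=0.7143 [y] (2,6)
    t=1.7496 [y] (2,7)
    t=2.7849 [y] (2,8) — stop
  → r_1 = 2.7849
beam 2: φ=0°, α=150°
  cosα=-0.8660 sinα=0.5000 | (2,5) | tMaxX 0.8660 tMaxY 1.3800 | tΔX 1.1547 tΔY 2.0000
    t=0.8660 [x] (1,5)
    t=1.3800 [y] (1,6)
    t=2.0207 [x] (0,6) — stop
  → r_2 = 2.0207
beam 3: φ=45°, α=195°
  cosα=-0.9659 sinα=-0.2588 | (2,5) | tMaxX 0.7765 tMaxY 1.1977 | tΔX 1.0353 tΔY 3.8637
    t=0.7765 [x] (1,5)
    t=1.1977 [y] (1,4)
    t=1.8117 [x] (0,4) — stop
  → r_3 = 1.8117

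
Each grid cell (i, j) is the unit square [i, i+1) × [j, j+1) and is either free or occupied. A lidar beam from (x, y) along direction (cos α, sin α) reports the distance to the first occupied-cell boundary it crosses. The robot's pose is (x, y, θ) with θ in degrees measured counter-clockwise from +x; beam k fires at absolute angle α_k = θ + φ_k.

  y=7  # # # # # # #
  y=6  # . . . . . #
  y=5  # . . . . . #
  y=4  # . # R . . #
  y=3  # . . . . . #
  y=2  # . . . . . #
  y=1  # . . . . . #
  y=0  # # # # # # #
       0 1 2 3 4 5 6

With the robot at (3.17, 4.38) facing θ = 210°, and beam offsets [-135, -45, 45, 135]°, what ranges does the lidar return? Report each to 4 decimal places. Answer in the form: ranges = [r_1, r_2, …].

beam 1: φ=-135°, α=75°
  dir = (cos 75°, sin 75°) = (0.2588, 0.9659); from cell (3,4)
  next x-line at t=3.2069, next y-line at t=0.6419; Δt_x=3.8637, Δt_y=1.0353
    y: enter (3,5) at t=0.6419
    y: enter (3,6) at t=1.6771
    y: enter (3,7) at t=2.7124 ← occupied
  → r_1 = 2.7124
beam 2: φ=-45°, α=165°
  dir = (cos 165°, sin 165°) = (-0.9659, 0.2588); from cell (3,4)
  next x-line at t=0.1760, next y-line at t=2.3955; Δt_x=1.0353, Δt_y=3.8637
    x: enter (2,4) at t=0.1760 ← occupied
  → r_2 = 0.1760
beam 3: φ=45°, α=255°
  dir = (cos 255°, sin 255°) = (-0.2588, -0.9659); from cell (3,4)
  next x-line at t=0.6568, next y-line at t=0.3934; Δt_x=3.8637, Δt_y=1.0353
    y: enter (3,3) at t=0.3934
    x: enter (2,3) at t=0.6568
    y: enter (2,2) at t=1.4287
    y: enter (2,1) at t=2.4640
    y: enter (2,0) at t=3.4992 ← occupied
  → r_3 = 3.4992
beam 4: φ=135°, α=345°
  dir = (cos 345°, sin 345°) = (0.9659, -0.2588); from cell (3,4)
  next x-line at t=0.8593, next y-line at t=1.4682; Δt_x=1.0353, Δt_y=3.8637
    x: enter (4,4) at t=0.8593
    y: enter (4,3) at t=1.4682
    x: enter (5,3) at t=1.8946
    x: enter (6,3) at t=2.9298 ← occupied
  → r_4 = 2.9298

ranges = [2.7124, 0.1760, 3.4992, 2.9298]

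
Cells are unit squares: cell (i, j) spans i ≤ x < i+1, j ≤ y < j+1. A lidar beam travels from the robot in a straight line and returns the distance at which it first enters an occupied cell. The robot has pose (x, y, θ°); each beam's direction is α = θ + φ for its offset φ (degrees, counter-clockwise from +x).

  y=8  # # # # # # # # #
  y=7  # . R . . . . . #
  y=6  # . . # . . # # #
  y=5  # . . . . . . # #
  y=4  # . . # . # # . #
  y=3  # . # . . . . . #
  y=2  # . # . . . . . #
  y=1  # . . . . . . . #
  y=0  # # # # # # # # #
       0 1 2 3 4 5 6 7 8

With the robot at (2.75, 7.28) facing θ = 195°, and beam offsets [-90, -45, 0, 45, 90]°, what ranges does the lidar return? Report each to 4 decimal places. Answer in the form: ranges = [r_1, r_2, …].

ranges = [0.7454, 1.4400, 1.8117, 3.5000, 0.9659]

beam 1: φ=-90°, α=105°
  direction (-0.2588, 0.9659); cell (2,7); t to first gridline: x 2.8978, y 0.7454 (then +3.8637 / +1.0353)
    (2,8) via y @ 0.7454  # hit
  → r_1 = 0.7454
beam 2: φ=-45°, α=150°
  direction (-0.8660, 0.5000); cell (2,7); t to first gridline: x 0.8660, y 1.4400 (then +1.1547 / +2.0000)
    (1,7) via x @ 0.8660
    (1,8) via y @ 1.4400  # hit
  → r_2 = 1.4400
beam 3: φ=0°, α=195°
  direction (-0.9659, -0.2588); cell (2,7); t to first gridline: x 0.7765, y 1.0818 (then +1.0353 / +3.8637)
    (1,7) via x @ 0.7765
    (1,6) via y @ 1.0818
    (0,6) via x @ 1.8117  # hit
  → r_3 = 1.8117
beam 4: φ=45°, α=240°
  direction (-0.5000, -0.8660); cell (2,7); t to first gridline: x 1.5000, y 0.3233 (then +2.0000 / +1.1547)
    (2,6) via y @ 0.3233
    (2,5) via y @ 1.4780
    (1,5) via x @ 1.5000
    (1,4) via y @ 2.6327
    (0,4) via x @ 3.5000  # hit
  → r_4 = 3.5000
beam 5: φ=90°, α=285°
  direction (0.2588, -0.9659); cell (2,7); t to first gridline: x 0.9659, y 0.2899 (then +3.8637 / +1.0353)
    (2,6) via y @ 0.2899
    (3,6) via x @ 0.9659  # hit
  → r_5 = 0.9659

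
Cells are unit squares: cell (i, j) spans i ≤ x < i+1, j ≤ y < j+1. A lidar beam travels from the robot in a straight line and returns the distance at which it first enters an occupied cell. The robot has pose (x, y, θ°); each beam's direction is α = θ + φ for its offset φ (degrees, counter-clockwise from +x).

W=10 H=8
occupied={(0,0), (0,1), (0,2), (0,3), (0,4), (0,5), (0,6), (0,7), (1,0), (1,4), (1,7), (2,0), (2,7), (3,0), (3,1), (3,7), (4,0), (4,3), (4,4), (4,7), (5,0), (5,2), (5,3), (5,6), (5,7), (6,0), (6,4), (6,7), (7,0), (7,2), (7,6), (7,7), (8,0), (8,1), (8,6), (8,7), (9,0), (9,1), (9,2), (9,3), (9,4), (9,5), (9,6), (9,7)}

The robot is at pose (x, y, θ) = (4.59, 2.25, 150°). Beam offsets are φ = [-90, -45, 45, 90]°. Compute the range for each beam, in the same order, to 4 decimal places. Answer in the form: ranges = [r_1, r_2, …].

ranges = [0.8200, 0.7765, 0.9659, 1.1800]

beam 1: φ=-90°, α=60°
  dir = (cos 60°, sin 60°) = (0.5000, 0.8660); from cell (4,2)
  next x-line at t=0.8200, next y-line at t=0.8660; Δt_x=2.0000, Δt_y=1.1547
    x: enter (5,2) at t=0.8200 ← occupied
  → r_1 = 0.8200
beam 2: φ=-45°, α=105°
  dir = (cos 105°, sin 105°) = (-0.2588, 0.9659); from cell (4,2)
  next x-line at t=2.2796, next y-line at t=0.7765; Δt_x=3.8637, Δt_y=1.0353
    y: enter (4,3) at t=0.7765 ← occupied
  → r_2 = 0.7765
beam 3: φ=45°, α=195°
  dir = (cos 195°, sin 195°) = (-0.9659, -0.2588); from cell (4,2)
  next x-line at t=0.6108, next y-line at t=0.9659; Δt_x=1.0353, Δt_y=3.8637
    x: enter (3,2) at t=0.6108
    y: enter (3,1) at t=0.9659 ← occupied
  → r_3 = 0.9659
beam 4: φ=90°, α=240°
  dir = (cos 240°, sin 240°) = (-0.5000, -0.8660); from cell (4,2)
  next x-line at t=1.1800, next y-line at t=0.2887; Δt_x=2.0000, Δt_y=1.1547
    y: enter (4,1) at t=0.2887
    x: enter (3,1) at t=1.1800 ← occupied
  → r_4 = 1.1800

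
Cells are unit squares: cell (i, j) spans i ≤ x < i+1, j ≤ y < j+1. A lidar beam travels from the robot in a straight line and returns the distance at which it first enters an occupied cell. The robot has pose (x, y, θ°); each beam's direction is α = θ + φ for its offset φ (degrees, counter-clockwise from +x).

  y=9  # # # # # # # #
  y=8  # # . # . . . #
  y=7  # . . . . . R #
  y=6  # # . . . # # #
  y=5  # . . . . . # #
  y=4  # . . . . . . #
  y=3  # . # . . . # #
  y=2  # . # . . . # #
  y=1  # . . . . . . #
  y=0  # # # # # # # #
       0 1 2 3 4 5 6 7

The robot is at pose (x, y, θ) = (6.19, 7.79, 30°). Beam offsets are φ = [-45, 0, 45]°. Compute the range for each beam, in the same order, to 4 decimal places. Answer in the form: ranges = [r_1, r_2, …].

ranges = [0.8386, 0.9353, 1.2527]

beam 1: φ=-45°, α=345°
  cosα=0.9659 sinα=-0.2588 | (6,7) | tMaxX 0.8386 tMaxY 3.0523 | tΔX 1.0353 tΔY 3.8637
    t=0.8386 [x] (7,7) — stop
  → r_1 = 0.8386
beam 2: φ=0°, α=30°
  cosα=0.8660 sinα=0.5000 | (6,7) | tMaxX 0.9353 tMaxY 0.4200 | tΔX 1.1547 tΔY 2.0000
    t=0.4200 [y] (6,8)
    t=0.9353 [x] (7,8) — stop
  → r_2 = 0.9353
beam 3: φ=45°, α=75°
  cosα=0.2588 sinα=0.9659 | (6,7) | tMaxX 3.1296 tMaxY 0.2174 | tΔX 3.8637 tΔY 1.0353
    t=0.2174 [y] (6,8)
    t=1.2527 [y] (6,9) — stop
  → r_3 = 1.2527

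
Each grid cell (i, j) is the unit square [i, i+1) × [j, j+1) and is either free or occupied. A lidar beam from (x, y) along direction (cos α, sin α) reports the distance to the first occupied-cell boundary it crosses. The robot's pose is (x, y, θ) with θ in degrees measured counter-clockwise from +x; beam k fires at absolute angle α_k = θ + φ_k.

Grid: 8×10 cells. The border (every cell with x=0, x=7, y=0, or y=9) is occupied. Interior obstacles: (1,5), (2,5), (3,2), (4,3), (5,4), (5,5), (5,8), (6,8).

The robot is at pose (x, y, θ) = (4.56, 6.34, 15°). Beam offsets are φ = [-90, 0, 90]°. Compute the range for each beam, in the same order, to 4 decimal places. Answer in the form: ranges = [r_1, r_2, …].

beam 1: φ=-90°, α=285°
  d=(0.2588,-0.9659)  start (4,6)  tX=1.7000 tY=0.3520  stride 1/|dx|=3.8637 1/|dy|=1.0353
    cross y-line → (4,5), t=0.3520
    cross y-line → (4,4), t=1.3873
    cross x-line → (5,4), t=1.7000 (wall)
  → r_1 = 1.7000
beam 2: φ=0°, α=15°
  d=(0.9659,0.2588)  start (4,6)  tX=0.4555 tY=2.5500  stride 1/|dx|=1.0353 1/|dy|=3.8637
    cross x-line → (5,6), t=0.4555
    cross x-line → (6,6), t=1.4908
    cross x-line → (7,6), t=2.5261 (wall)
  → r_2 = 2.5261
beam 3: φ=90°, α=105°
  d=(-0.2588,0.9659)  start (4,6)  tX=2.1637 tY=0.6833  stride 1/|dx|=3.8637 1/|dy|=1.0353
    cross y-line → (4,7), t=0.6833
    cross y-line → (4,8), t=1.7186
    cross x-line → (3,8), t=2.1637
    cross y-line → (3,9), t=2.7538 (wall)
  → r_3 = 2.7538

ranges = [1.7000, 2.5261, 2.7538]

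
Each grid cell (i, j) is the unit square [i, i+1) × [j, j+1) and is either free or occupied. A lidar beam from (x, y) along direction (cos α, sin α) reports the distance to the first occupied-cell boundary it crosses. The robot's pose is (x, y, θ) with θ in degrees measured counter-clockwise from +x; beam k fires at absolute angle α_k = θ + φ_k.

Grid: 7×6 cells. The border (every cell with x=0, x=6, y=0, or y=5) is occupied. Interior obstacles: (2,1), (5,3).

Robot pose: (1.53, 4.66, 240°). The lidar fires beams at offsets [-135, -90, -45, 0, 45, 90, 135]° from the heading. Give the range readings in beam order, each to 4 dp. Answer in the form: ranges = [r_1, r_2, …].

beam 1: φ=-135°, α=105°
  direction (-0.2588, 0.9659); cell (1,4); t to first gridline: x 2.0478, y 0.3520 (then +3.8637 / +1.0353)
    (1,5) via y @ 0.3520  # hit
  → r_1 = 0.3520
beam 2: φ=-90°, α=150°
  direction (-0.8660, 0.5000); cell (1,4); t to first gridline: x 0.6120, y 0.6800 (then +1.1547 / +2.0000)
    (0,4) via x @ 0.6120  # hit
  → r_2 = 0.6120
beam 3: φ=-45°, α=195°
  direction (-0.9659, -0.2588); cell (1,4); t to first gridline: x 0.5487, y 2.5500 (then +1.0353 / +3.8637)
    (0,4) via x @ 0.5487  # hit
  → r_3 = 0.5487
beam 4: φ=0°, α=240°
  direction (-0.5000, -0.8660); cell (1,4); t to first gridline: x 1.0600, y 0.7621 (then +2.0000 / +1.1547)
    (1,3) via y @ 0.7621
    (0,3) via x @ 1.0600  # hit
  → r_4 = 1.0600
beam 5: φ=45°, α=285°
  direction (0.2588, -0.9659); cell (1,4); t to first gridline: x 1.8159, y 0.6833 (then +3.8637 / +1.0353)
    (1,3) via y @ 0.6833
    (1,2) via y @ 1.7186
    (2,2) via x @ 1.8159
    (2,1) via y @ 2.7538  # hit
  → r_5 = 2.7538
beam 6: φ=90°, α=330°
  direction (0.8660, -0.5000); cell (1,4); t to first gridline: x 0.5427, y 1.3200 (then +1.1547 / +2.0000)
    (2,4) via x @ 0.5427
    (2,3) via y @ 1.3200
    (3,3) via x @ 1.6974
    (4,3) via x @ 2.8521
    (4,2) via y @ 3.3200
    (5,2) via x @ 4.0068
    (6,2) via x @ 5.1615  # hit
  → r_6 = 5.1615
beam 7: φ=135°, α=15°
  direction (0.9659, 0.2588); cell (1,4); t to first gridline: x 0.4866, y 1.3137 (then +1.0353 / +3.8637)
    (2,4) via x @ 0.4866
    (2,5) via y @ 1.3137  # hit
  → r_7 = 1.3137

ranges = [0.3520, 0.6120, 0.5487, 1.0600, 2.7538, 5.1615, 1.3137]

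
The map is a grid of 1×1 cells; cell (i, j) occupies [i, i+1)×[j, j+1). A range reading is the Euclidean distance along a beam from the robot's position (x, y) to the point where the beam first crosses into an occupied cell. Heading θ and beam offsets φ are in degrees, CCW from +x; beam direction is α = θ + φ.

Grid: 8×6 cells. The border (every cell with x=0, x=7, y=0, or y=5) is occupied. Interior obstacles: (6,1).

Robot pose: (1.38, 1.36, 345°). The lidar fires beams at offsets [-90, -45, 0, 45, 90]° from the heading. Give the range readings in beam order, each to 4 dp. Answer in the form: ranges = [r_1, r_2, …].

beam 1: φ=-90°, α=255°
  dir = (cos 255°, sin 255°) = (-0.2588, -0.9659); from cell (1,1)
  next x-line at t=1.4682, next y-line at t=0.3727; Δt_x=3.8637, Δt_y=1.0353
    y: enter (1,0) at t=0.3727 ← occupied
  → r_1 = 0.3727
beam 2: φ=-45°, α=300°
  dir = (cos 300°, sin 300°) = (0.5000, -0.8660); from cell (1,1)
  next x-line at t=1.2400, next y-line at t=0.4157; Δt_x=2.0000, Δt_y=1.1547
    y: enter (1,0) at t=0.4157 ← occupied
  → r_2 = 0.4157
beam 3: φ=0°, α=345°
  dir = (cos 345°, sin 345°) = (0.9659, -0.2588); from cell (1,1)
  next x-line at t=0.6419, next y-line at t=1.3909; Δt_x=1.0353, Δt_y=3.8637
    x: enter (2,1) at t=0.6419
    y: enter (2,0) at t=1.3909 ← occupied
  → r_3 = 1.3909
beam 4: φ=45°, α=30°
  dir = (cos 30°, sin 30°) = (0.8660, 0.5000); from cell (1,1)
  next x-line at t=0.7159, next y-line at t=1.2800; Δt_x=1.1547, Δt_y=2.0000
    x: enter (2,1) at t=0.7159
    y: enter (2,2) at t=1.2800
    x: enter (3,2) at t=1.8706
    x: enter (4,2) at t=3.0253
    y: enter (4,3) at t=3.2800
    x: enter (5,3) at t=4.1800
    y: enter (5,4) at t=5.2800
    x: enter (6,4) at t=5.3347
    x: enter (7,4) at t=6.4894 ← occupied
  → r_4 = 6.4894
beam 5: φ=90°, α=75°
  dir = (cos 75°, sin 75°) = (0.2588, 0.9659); from cell (1,1)
  next x-line at t=2.3955, next y-line at t=0.6626; Δt_x=3.8637, Δt_y=1.0353
    y: enter (1,2) at t=0.6626
    y: enter (1,3) at t=1.6979
    x: enter (2,3) at t=2.3955
    y: enter (2,4) at t=2.7331
    y: enter (2,5) at t=3.7684 ← occupied
  → r_5 = 3.7684

ranges = [0.3727, 0.4157, 1.3909, 6.4894, 3.7684]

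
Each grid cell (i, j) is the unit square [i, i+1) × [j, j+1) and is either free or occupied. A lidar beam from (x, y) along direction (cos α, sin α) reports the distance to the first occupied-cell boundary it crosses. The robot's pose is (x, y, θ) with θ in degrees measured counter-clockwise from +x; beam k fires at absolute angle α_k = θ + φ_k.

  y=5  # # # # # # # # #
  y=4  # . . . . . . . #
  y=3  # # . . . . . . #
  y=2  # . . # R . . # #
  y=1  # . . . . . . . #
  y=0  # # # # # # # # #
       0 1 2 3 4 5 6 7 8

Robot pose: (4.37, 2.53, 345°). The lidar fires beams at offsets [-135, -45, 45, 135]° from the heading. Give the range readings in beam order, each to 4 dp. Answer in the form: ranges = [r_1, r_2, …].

ranges = [0.4272, 1.7667, 4.1916, 2.8521]

beam 1: φ=-135°, α=210°
  d=(-0.8660,-0.5000)  start (4,2)  tX=0.4272 tY=1.0600  stride 1/|dx|=1.1547 1/|dy|=2.0000
    cross x-line → (3,2), t=0.4272 (wall)
  → r_1 = 0.4272
beam 2: φ=-45°, α=300°
  d=(0.5000,-0.8660)  start (4,2)  tX=1.2600 tY=0.6120  stride 1/|dx|=2.0000 1/|dy|=1.1547
    cross y-line → (4,1), t=0.6120
    cross x-line → (5,1), t=1.2600
    cross y-line → (5,0), t=1.7667 (wall)
  → r_2 = 1.7667
beam 3: φ=45°, α=30°
  d=(0.8660,0.5000)  start (4,2)  tX=0.7275 tY=0.9400  stride 1/|dx|=1.1547 1/|dy|=2.0000
    cross x-line → (5,2), t=0.7275
    cross y-line → (5,3), t=0.9400
    cross x-line → (6,3), t=1.8822
    cross y-line → (6,4), t=2.9400
    cross x-line → (7,4), t=3.0369
    cross x-line → (8,4), t=4.1916 (wall)
  → r_3 = 4.1916
beam 4: φ=135°, α=120°
  d=(-0.5000,0.8660)  start (4,2)  tX=0.7400 tY=0.5427  stride 1/|dx|=2.0000 1/|dy|=1.1547
    cross y-line → (4,3), t=0.5427
    cross x-line → (3,3), t=0.7400
    cross y-line → (3,4), t=1.6974
    cross x-line → (2,4), t=2.7400
    cross y-line → (2,5), t=2.8521 (wall)
  → r_4 = 2.8521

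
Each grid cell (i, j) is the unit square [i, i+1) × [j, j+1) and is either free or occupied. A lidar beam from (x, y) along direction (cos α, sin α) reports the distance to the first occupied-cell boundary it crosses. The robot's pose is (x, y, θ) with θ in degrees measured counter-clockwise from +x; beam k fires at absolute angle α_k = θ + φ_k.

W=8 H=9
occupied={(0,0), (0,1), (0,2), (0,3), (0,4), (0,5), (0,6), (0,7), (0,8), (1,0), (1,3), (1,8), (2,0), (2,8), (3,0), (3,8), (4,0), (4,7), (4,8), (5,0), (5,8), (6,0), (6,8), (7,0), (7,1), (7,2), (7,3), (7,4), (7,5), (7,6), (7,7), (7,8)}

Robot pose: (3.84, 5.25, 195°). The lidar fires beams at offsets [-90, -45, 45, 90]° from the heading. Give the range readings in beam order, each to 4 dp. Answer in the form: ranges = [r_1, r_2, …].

ranges = [2.8470, 3.2793, 4.9075, 4.3999]

beam 1: φ=-90°, α=105°
  cosα=-0.2588 sinα=0.9659 | (3,5) | tMaxX 3.2455 tMaxY 0.7765 | tΔX 3.8637 tΔY 1.0353
    t=0.7765 [y] (3,6)
    t=1.8117 [y] (3,7)
    t=2.8470 [y] (3,8) — stop
  → r_1 = 2.8470
beam 2: φ=-45°, α=150°
  cosα=-0.8660 sinα=0.5000 | (3,5) | tMaxX 0.9699 tMaxY 1.5000 | tΔX 1.1547 tΔY 2.0000
    t=0.9699 [x] (2,5)
    t=1.5000 [y] (2,6)
    t=2.1246 [x] (1,6)
    t=3.2793 [x] (0,6) — stop
  → r_2 = 3.2793
beam 3: φ=45°, α=240°
  cosα=-0.5000 sinα=-0.8660 | (3,5) | tMaxX 1.6800 tMaxY 0.2887 | tΔX 2.0000 tΔY 1.1547
    t=0.2887 [y] (3,4)
    t=1.4434 [y] (3,3)
    t=1.6800 [x] (2,3)
    t=2.5981 [y] (2,2)
    t=3.6800 [x] (1,2)
    t=3.7528 [y] (1,1)
    t=4.9075 [y] (1,0) — stop
  → r_3 = 4.9075
beam 4: φ=90°, α=285°
  cosα=0.2588 sinα=-0.9659 | (3,5) | tMaxX 0.6182 tMaxY 0.2588 | tΔX 3.8637 tΔY 1.0353
    t=0.2588 [y] (3,4)
    t=0.6182 [x] (4,4)
    t=1.2941 [y] (4,3)
    t=2.3294 [y] (4,2)
    t=3.3646 [y] (4,1)
    t=4.3999 [y] (4,0) — stop
  → r_4 = 4.3999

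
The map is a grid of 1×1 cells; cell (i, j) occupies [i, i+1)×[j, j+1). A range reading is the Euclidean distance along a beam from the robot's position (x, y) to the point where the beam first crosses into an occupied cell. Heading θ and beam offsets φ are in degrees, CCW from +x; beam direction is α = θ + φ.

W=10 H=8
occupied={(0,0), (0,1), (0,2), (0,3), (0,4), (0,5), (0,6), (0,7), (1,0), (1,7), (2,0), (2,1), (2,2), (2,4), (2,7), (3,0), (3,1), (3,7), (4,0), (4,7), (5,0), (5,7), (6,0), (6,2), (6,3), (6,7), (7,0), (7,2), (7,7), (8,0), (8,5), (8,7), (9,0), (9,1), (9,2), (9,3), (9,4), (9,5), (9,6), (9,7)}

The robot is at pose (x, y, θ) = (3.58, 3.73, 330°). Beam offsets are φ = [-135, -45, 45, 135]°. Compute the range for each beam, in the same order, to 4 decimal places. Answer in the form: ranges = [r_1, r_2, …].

ranges = [2.6710, 2.8263, 4.9069, 3.3854]

beam 1: φ=-135°, α=195°
  d=(-0.9659,-0.2588)  start (3,3)  tX=0.6005 tY=2.8205  stride 1/|dx|=1.0353 1/|dy|=3.8637
    cross x-line → (2,3), t=0.6005
    cross x-line → (1,3), t=1.6357
    cross x-line → (0,3), t=2.6710 (wall)
  → r_1 = 2.6710
beam 2: φ=-45°, α=285°
  d=(0.2588,-0.9659)  start (3,3)  tX=1.6228 tY=0.7558  stride 1/|dx|=3.8637 1/|dy|=1.0353
    cross y-line → (3,2), t=0.7558
    cross x-line → (4,2), t=1.6228
    cross y-line → (4,1), t=1.7910
    cross y-line → (4,0), t=2.8263 (wall)
  → r_2 = 2.8263
beam 3: φ=45°, α=15°
  d=(0.9659,0.2588)  start (3,3)  tX=0.4348 tY=1.0432  stride 1/|dx|=1.0353 1/|dy|=3.8637
    cross x-line → (4,3), t=0.4348
    cross y-line → (4,4), t=1.0432
    cross x-line → (5,4), t=1.4701
    cross x-line → (6,4), t=2.5054
    cross x-line → (7,4), t=3.5406
    cross x-line → (8,4), t=4.5759
    cross y-line → (8,5), t=4.9069 (wall)
  → r_3 = 4.9069
beam 4: φ=135°, α=105°
  d=(-0.2588,0.9659)  start (3,3)  tX=2.2409 tY=0.2795  stride 1/|dx|=3.8637 1/|dy|=1.0353
    cross y-line → (3,4), t=0.2795
    cross y-line → (3,5), t=1.3148
    cross x-line → (2,5), t=2.2409
    cross y-line → (2,6), t=2.3501
    cross y-line → (2,7), t=3.3854 (wall)
  → r_4 = 3.3854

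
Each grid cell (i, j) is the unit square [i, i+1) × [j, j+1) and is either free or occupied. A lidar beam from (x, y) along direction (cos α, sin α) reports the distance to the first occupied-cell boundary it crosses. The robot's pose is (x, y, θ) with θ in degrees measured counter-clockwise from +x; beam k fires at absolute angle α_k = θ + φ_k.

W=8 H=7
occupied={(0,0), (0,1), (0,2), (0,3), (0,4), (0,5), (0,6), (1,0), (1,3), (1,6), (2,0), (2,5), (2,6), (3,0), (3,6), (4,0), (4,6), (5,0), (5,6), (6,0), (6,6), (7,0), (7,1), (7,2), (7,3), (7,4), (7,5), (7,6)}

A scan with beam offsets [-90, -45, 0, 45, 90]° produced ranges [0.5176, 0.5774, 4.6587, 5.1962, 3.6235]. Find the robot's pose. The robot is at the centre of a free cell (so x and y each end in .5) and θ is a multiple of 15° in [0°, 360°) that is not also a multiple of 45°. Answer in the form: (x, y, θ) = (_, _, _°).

Candidates: 28 free-cell centres × 16 headings = 448 poses. Raycast each; keep the one whose scan matches to 4 dp.
  (2.5, 3.5, 255°): beam 3 = 2.5882 ≠ 4.6587 ✗
  (5.5, 5.5, 75°): beam 1 = 1.5529 ≠ 0.5176 ✗
  (5.5, 3.5, 210°): beam 1 = 2.8868 ≠ 0.5176 ✗
  (4.5, 5.5, 195°): beam 2 = 1.0000 ≠ 0.5774 ✗
  …
  (3.5, 5.5, 255°): r_1=0.5176, r_2=0.5774, r_3=4.6587, r_4=5.1962, r_5=3.6235 — all match ✓
Unique over the lattice → pose = (3.5, 5.5, 255°).

(x, y, θ) = (3.5, 5.5, 255°)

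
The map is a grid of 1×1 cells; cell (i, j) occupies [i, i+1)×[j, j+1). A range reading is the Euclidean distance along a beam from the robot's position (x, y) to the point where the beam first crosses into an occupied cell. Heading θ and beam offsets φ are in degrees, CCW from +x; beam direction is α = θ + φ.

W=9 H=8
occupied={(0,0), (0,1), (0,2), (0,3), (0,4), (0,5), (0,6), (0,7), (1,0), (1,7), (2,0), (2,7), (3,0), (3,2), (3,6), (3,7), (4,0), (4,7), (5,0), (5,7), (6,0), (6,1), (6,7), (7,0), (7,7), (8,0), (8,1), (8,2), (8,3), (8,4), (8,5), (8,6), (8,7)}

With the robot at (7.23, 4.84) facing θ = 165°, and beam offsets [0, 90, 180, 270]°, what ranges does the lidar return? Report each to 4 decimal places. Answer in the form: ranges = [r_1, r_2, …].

ranges = [6.4498, 2.9402, 0.7972, 2.2362]

beam 1: φ=0°, α=165°
  dir = (cos 165°, sin 165°) = (-0.9659, 0.2588); from cell (7,4)
  next x-line at t=0.2381, next y-line at t=0.6182; Δt_x=1.0353, Δt_y=3.8637
    x: enter (6,4) at t=0.2381
    y: enter (6,5) at t=0.6182
    x: enter (5,5) at t=1.2734
    x: enter (4,5) at t=2.3087
    x: enter (3,5) at t=3.3439
    x: enter (2,5) at t=4.3792
    y: enter (2,6) at t=4.4819
    x: enter (1,6) at t=5.4145
    x: enter (0,6) at t=6.4498 ← occupied
  → r_1 = 6.4498
beam 2: φ=90°, α=255°
  dir = (cos 255°, sin 255°) = (-0.2588, -0.9659); from cell (7,4)
  next x-line at t=0.8887, next y-line at t=0.8696; Δt_x=3.8637, Δt_y=1.0353
    y: enter (7,3) at t=0.8696
    x: enter (6,3) at t=0.8887
    y: enter (6,2) at t=1.9049
    y: enter (6,1) at t=2.9402 ← occupied
  → r_2 = 2.9402
beam 3: φ=180°, α=345°
  dir = (cos 345°, sin 345°) = (0.9659, -0.2588); from cell (7,4)
  next x-line at t=0.7972, next y-line at t=3.2455; Δt_x=1.0353, Δt_y=3.8637
    x: enter (8,4) at t=0.7972 ← occupied
  → r_3 = 0.7972
beam 4: φ=270°, α=75°
  dir = (cos 75°, sin 75°) = (0.2588, 0.9659); from cell (7,4)
  next x-line at t=2.9751, next y-line at t=0.1656; Δt_x=3.8637, Δt_y=1.0353
    y: enter (7,5) at t=0.1656
    y: enter (7,6) at t=1.2009
    y: enter (7,7) at t=2.2362 ← occupied
  → r_4 = 2.2362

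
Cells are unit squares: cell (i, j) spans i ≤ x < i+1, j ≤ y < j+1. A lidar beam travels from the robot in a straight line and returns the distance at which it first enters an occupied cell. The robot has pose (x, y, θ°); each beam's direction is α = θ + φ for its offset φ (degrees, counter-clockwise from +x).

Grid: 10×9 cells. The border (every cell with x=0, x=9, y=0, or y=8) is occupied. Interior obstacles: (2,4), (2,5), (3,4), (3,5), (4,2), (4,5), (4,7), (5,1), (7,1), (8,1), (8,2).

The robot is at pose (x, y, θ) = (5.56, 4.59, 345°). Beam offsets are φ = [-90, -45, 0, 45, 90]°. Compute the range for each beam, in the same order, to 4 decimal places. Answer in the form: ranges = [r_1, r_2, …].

ranges = [2.1637, 2.9907, 3.5614, 3.9722, 3.5303]

beam 1: φ=-90°, α=255°
  dir = (cos 255°, sin 255°) = (-0.2588, -0.9659); from cell (5,4)
  next x-line at t=2.1637, next y-line at t=0.6108; Δt_x=3.8637, Δt_y=1.0353
    y: enter (5,3) at t=0.6108
    y: enter (5,2) at t=1.6461
    x: enter (4,2) at t=2.1637 ← occupied
  → r_1 = 2.1637
beam 2: φ=-45°, α=300°
  dir = (cos 300°, sin 300°) = (0.5000, -0.8660); from cell (5,4)
  next x-line at t=0.8800, next y-line at t=0.6813; Δt_x=2.0000, Δt_y=1.1547
    y: enter (5,3) at t=0.6813
    x: enter (6,3) at t=0.8800
    y: enter (6,2) at t=1.8360
    x: enter (7,2) at t=2.8800
    y: enter (7,1) at t=2.9907 ← occupied
  → r_2 = 2.9907
beam 3: φ=0°, α=345°
  dir = (cos 345°, sin 345°) = (0.9659, -0.2588); from cell (5,4)
  next x-line at t=0.4555, next y-line at t=2.2796; Δt_x=1.0353, Δt_y=3.8637
    x: enter (6,4) at t=0.4555
    x: enter (7,4) at t=1.4908
    y: enter (7,3) at t=2.2796
    x: enter (8,3) at t=2.5261
    x: enter (9,3) at t=3.5614 ← occupied
  → r_3 = 3.5614
beam 4: φ=45°, α=30°
  dir = (cos 30°, sin 30°) = (0.8660, 0.5000); from cell (5,4)
  next x-line at t=0.5081, next y-line at t=0.8200; Δt_x=1.1547, Δt_y=2.0000
    x: enter (6,4) at t=0.5081
    y: enter (6,5) at t=0.8200
    x: enter (7,5) at t=1.6628
    x: enter (8,5) at t=2.8175
    y: enter (8,6) at t=2.8200
    x: enter (9,6) at t=3.9722 ← occupied
  → r_4 = 3.9722
beam 5: φ=90°, α=75°
  dir = (cos 75°, sin 75°) = (0.2588, 0.9659); from cell (5,4)
  next x-line at t=1.7000, next y-line at t=0.4245; Δt_x=3.8637, Δt_y=1.0353
    y: enter (5,5) at t=0.4245
    y: enter (5,6) at t=1.4597
    x: enter (6,6) at t=1.7000
    y: enter (6,7) at t=2.4950
    y: enter (6,8) at t=3.5303 ← occupied
  → r_5 = 3.5303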